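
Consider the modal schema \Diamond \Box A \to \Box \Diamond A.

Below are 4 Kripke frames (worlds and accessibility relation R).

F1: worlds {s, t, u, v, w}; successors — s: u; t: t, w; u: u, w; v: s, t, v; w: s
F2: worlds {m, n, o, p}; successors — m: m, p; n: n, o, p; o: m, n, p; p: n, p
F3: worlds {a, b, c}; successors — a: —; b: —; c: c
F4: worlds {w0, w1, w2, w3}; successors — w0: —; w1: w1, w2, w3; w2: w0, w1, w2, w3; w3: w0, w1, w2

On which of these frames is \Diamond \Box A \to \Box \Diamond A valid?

F2, F3

This is the axiom for convergence; its first-order frame correspondent is \forall x \forall y \forall z (Rxy \wedge Rxz \to \exists w (Ryw \wedge Rzw)).
F1: fails — Rtw and Rtt but w and t have no common successor.
F2: holds.
F3: holds.
F4: fails — Rw2w1 and Rw2w0 but w1 and w0 have no common successor.
Valid on: F2, F3.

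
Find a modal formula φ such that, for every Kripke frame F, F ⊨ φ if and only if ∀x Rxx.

The condition is reflexivity. The T schema □p → p defines it.
Suppose □p→p is valid. At any x set V(p)={w : Rxw}. Then □p holds at x, so p holds at x, i.e. Rxx.

□p → p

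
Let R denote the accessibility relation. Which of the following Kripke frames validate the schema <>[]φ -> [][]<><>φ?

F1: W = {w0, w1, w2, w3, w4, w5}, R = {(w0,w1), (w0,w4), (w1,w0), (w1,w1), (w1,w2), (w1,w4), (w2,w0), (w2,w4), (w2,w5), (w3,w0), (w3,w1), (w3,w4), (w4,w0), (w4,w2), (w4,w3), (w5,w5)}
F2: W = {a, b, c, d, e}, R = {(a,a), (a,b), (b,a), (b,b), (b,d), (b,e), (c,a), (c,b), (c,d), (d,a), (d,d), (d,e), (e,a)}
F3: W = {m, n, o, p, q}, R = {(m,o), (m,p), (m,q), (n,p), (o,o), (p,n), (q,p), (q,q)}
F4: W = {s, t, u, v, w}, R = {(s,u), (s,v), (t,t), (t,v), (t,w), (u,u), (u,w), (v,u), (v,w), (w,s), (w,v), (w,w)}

F2, F4

Frame correspondent (Sahlqvist): forall x forall y forall z ((xRy & x R^2 z) -> exists w (yRw & z R^2 w)) — i.e. a generalized confluence (Geach) condition.
F1: fails — w1Rw0, w1R²w5 but no w with w0Rw and w5R²w.
F2: ✓.
F3: fails — mRo, mR²n but no w with oRw and nR²w.
F4: ✓.
Valid on: F2, F4.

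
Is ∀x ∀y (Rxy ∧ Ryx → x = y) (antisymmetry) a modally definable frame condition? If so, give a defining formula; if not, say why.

Modal frame validity is preserved under surjective bounded morphisms.
The 8-cycle (worlds a,b,c,d,e,f,g,h with a→b→c→d→e→f→g→h→a) is antisymmetric. Sending even-indexed worlds to s and odd-indexed worlds to t is a surjective bounded morphism onto the two-world frame with s↔t, which is not antisymmetric.
So the class is not modally definable.

Not definable by any modal formula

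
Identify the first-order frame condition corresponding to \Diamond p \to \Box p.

partial functionality

Suppose ◇p→□p is valid. Take Rxy, Rxz and set V(p)={y}. Then ◇p at x, so □p at x, so p at z, i.e. z=y.
Conversely, any frame satisfying \forall x \forall y \forall z (Rxy \wedge Rxz \to y = z) validates the schema.
Frame condition: \forall x \forall y \forall z (Rxy \wedge Rxz \to y = z).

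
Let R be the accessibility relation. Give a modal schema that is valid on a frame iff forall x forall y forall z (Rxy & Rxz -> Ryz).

A defining formula is ◇ψ → □◇ψ (the 5 axiom).
Suppose ◇ψ→□◇ψ is valid. Take Rxy, Rxz and set V(ψ)={y}. Then ◇ψ at x, so □◇ψ at x, so ◇ψ at z, so some w with Rzw has ψ; w=y, i.e. Rzy. By symmetry of the argument, Ryz.

◇ψ → □◇ψ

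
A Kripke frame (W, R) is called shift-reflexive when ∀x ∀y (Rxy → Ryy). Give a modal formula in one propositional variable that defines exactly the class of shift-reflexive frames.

The condition is shift-reflexivity. The T□ schema □(□p → p) defines it.
Suppose □(□p→p) is valid. Take Rxy and set V(p)={w : Ryw}. Then at y, □p holds; since □(□p→p) at x, □p→p at y, so p at y, i.e. Ryy.

□(□p → p)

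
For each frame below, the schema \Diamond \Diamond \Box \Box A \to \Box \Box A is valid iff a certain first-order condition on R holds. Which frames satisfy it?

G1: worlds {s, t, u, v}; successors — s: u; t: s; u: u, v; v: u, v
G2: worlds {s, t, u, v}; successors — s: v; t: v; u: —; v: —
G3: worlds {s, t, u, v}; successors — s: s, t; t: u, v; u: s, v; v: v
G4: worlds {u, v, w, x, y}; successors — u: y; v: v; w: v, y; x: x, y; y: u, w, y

G1, G2

Frame correspondent (Sahlqvist): \forall x \forall y \forall z ((x R^2 y \wedge x R^2 z) \to \exists w (y R^2 w \wedge z = w)) — i.e. a generalized confluence (Geach) condition.
G1: satisfies the condition.
G2: satisfies the condition.
G3: fails — sR²t, sR²t but no w with tR²w and t=w.
G4: fails — wR²u, wR²v but no t with uR²t and v=t.
Valid on: G1, G2.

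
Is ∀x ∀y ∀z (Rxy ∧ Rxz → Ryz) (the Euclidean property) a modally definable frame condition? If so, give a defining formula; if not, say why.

The condition is the Euclidean property. A defining modal formula is ◇p → □◇p.
Suppose ◇p→□◇p is valid. Take Rxy, Rxz and set V(p)={y}. Then ◇p at x, so □◇p at x, so ◇p at z, so some w with Rzw has p; w=y, i.e. Rzy. By symmetry of the argument, Ryz.

Definable; ◇p → □◇p defines it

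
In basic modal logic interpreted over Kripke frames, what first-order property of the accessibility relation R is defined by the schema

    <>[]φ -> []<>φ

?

Suppose ◇□φ→□◇φ is valid. Take Rxy, Rxz and set V(φ)={w : Ryw}. Then □φ at y so ◇□φ at x, so □◇φ at x, so ◇φ at z, giving w with Rzw and Ryw.

convergence: forall x forall y forall z (Rxy & Rxz -> exists w (Ryw & Rzw))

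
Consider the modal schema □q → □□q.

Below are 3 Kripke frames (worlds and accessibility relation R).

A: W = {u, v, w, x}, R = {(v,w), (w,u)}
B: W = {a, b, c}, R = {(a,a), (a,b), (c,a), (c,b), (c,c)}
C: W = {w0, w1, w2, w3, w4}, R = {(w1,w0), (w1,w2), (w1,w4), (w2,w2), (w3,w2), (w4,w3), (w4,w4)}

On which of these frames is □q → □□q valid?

B

This is the axiom for transitivity; its first-order frame correspondent is ∀x ∀y ∀z (Rxy ∧ Ryz → Rxz).
A: fails — Rvw and Rwu but not Rvu.
B: satisfies the condition.
C: fails — Rw1w4 and Rw4w3 but not Rw1w3.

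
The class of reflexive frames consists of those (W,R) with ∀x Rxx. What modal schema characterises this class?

□r → r

This is reflexivity; the standard corresponding axiom is T: □r → r.
Suppose □r→r is valid. At any x set V(r)={w : Rxw}. Then □r holds at x, so r holds at x, i.e. Rxx.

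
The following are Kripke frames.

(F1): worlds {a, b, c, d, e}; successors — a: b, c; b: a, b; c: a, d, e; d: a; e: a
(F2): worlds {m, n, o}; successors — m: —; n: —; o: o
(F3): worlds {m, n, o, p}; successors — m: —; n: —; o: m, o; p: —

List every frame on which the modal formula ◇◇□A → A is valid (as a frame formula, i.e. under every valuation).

Frame correspondent (Sahlqvist): ∀x ∀y (xR²y → ∃w (yRw ∧ x = w)) — i.e. a generalized confluence (Geach) condition.
(F1): fails — aR²a but no w with aRw and a=w.
(F2): holds.
(F3): fails — oR²m but no w with mRw and o=w.
Valid on: (F2).

(F2)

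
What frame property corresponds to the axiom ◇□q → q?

Replacing q by ¬q and contraposing gives the equivalent schema q → □◇q.
Suppose q→□◇q is valid. Take Rxy and set V(q)={x}. Then q at x, so □◇q at x, so ◇q at y, so some z with Ryz has q; z=x, i.e. Ryx.
Conversely, any frame satisfying ∀x ∀y (Rxy → Ryx) validates the schema.
Frame condition: ∀x ∀y (Rxy → Ryx).

Symmetry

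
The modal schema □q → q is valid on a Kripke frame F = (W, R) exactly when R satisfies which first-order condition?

This is the T axiom.
Its frame correspondent is reflexivity — ∀x Rxx.

reflexivity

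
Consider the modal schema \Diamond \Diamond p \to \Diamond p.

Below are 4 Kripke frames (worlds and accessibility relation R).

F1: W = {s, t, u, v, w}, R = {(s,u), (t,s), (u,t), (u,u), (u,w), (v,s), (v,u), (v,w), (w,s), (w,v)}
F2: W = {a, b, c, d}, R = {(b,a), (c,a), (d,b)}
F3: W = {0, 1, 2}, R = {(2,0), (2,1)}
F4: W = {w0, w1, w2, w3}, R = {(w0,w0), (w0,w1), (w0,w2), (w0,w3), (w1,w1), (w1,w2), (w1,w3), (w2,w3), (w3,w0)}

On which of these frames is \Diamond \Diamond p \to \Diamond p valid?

F3

This is the axiom for transitivity; its first-order frame correspondent is \forall x \forall y \forall z (Rxy \wedge Ryz \to Rxz).
F1: fails — Ruw and Rwv but not Ruv.
F2: fails — Rdb and Rba but not Rda.
F3: condition met.
F4: fails — Rw1w3 and Rw3w0 but not Rw1w0.
Valid on: F3.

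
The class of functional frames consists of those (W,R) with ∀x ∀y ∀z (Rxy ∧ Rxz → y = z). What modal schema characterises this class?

The condition is partial functionality. The CD schema ◇q → □q defines it.

◇q → □q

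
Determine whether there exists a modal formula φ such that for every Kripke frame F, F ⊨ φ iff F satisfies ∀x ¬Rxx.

If a class were modally definable it would be closed under surjective bounded morphisms (Goldblatt–Thomason).
The 5-cycle (worlds s,t,u,v,w with s→t→u→v→w→s) is irreflexive, and the map sending every world to a single reflexive point • is a surjective bounded morphism (forth: every edge maps to (•,•); back: every world has a successor). So any modal formula valid on the 5-cycle is also valid on the reflexive point, which is not irreflexive.
So no modal formula (or set of formulas) defines exactly the irreflexive frames.

No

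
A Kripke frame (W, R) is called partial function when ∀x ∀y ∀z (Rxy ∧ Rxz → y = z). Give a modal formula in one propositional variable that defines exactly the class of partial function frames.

◇s → □s

This is partial functionality; the standard corresponding axiom is CD: ◇s → □s.
Suppose ◇s→□s is valid. Take Rxy, Rxz and set V(s)={y}. Then ◇s at x, so □s at x, so s at z, i.e. z=y.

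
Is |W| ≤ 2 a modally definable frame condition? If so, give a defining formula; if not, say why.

Not definable by any modal formula

Any modally definable frame class is closed under disjoint unions.
Any modal formula valid on each of 3 disjoint one-world frames is valid on their disjoint union (validity is preserved under disjoint unions). Each one-world frame has |W|=1≤2, but the union has |W|=3.
So no modal formula (or set of formulas) defines exactly the |W|≤2 frames.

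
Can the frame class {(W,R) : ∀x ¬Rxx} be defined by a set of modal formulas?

No

Modal frame validity is preserved under surjective bounded morphisms.
The 4-cycle (worlds w0,w1,w2,w3 with w0→w1→w2→w3→w0) is irreflexive, and the map sending every world to a single reflexive point • is a surjective bounded morphism (forth: every edge maps to (•,•); back: every world has a successor). So any modal formula valid on the 4-cycle is also valid on the reflexive point, which is not irreflexive.
Hence irreflexivity is not modally definable.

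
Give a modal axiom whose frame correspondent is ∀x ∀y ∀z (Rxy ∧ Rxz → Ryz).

◇r → □◇r

This is the Euclidean property; the standard corresponding axiom is 5: ◇r → □◇r.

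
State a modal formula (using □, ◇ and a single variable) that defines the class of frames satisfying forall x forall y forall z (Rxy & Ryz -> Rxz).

This is transitivity; the standard corresponding axiom is 4: □p → □□p.
Suppose □p→□□p is valid. Take Rxy, Ryz and set V(p)={w : Rxw}. Then □p at x, so □□p at x, so □p at y, so p at z, i.e. Rxz.

□p → □□p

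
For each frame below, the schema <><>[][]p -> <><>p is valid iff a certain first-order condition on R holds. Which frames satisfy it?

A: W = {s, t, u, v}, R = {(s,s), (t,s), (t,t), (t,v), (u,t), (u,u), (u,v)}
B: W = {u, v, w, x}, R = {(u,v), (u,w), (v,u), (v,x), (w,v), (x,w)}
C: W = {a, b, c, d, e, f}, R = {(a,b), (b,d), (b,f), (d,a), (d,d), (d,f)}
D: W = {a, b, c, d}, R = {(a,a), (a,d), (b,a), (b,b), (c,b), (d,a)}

The schema corresponds to a generalized confluence (Geach) condition: forall x forall y (x R^2 y -> exists w (y R^2 w & x R^2 w)).
A: fails — tR²v but no w with vR²w and tR²w.
B: fails — vR²w but no t with wR²t and vR²t.
C: fails — aR²f but no w with fR²w and aR²w.
D: ✓.
Valid on: D.

D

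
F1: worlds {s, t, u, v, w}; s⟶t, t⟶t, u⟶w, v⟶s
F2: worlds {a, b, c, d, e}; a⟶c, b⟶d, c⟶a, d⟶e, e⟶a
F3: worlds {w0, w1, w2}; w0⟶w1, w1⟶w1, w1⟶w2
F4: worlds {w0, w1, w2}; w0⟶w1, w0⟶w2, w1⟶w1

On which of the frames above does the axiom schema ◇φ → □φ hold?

F1, F2

The schema corresponds to partial functionality: ∀x ∀y ∀z (Rxy ∧ Rxz → y = z).
F1: ✓.
F2: ✓.
F3: fails — w1 sees both w1 and w2.
F4: fails — w0 sees both w1 and w2.
Valid on: F1, F2.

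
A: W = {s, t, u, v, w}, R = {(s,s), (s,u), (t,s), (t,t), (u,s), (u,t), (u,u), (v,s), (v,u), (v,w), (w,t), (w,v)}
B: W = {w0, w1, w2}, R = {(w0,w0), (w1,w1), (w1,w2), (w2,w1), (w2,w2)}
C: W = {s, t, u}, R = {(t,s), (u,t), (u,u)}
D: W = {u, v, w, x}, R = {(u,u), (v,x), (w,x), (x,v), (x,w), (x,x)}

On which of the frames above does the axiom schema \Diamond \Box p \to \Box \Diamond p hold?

Frame correspondent (Sahlqvist): \forall x \forall y \forall z (Rxy \wedge Rxz \to \exists w (Ryw \wedge Rzw)) — i.e. convergence.
A: fails — Rvw and Rvs but w and s have no common successor.
B: satisfies the condition.
C: fails — Rts and Rts but s and s have no common successor.
D: satisfies the condition.

B, D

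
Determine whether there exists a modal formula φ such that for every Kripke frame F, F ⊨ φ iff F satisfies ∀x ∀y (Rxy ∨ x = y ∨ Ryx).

If a class were modally definable it would be closed under disjoint unions (Goldblatt–Thomason).
Take 3 disjoint single-world reflexive frames: each is trivially connected, but their disjoint union has 3 worlds with no edge between distinct components, so it is not connected.
So the class is not modally definable.

Not modally definable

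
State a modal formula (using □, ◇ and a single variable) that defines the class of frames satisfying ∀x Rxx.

This is reflexivity; the standard corresponding axiom is T: □ψ → ψ.
Suppose □ψ→ψ is valid. At any x set V(ψ)={w : Rxw}. Then □ψ holds at x, so ψ holds at x, i.e. Rxx.

□ψ → ψ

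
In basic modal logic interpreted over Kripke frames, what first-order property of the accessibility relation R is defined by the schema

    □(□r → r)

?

shift-reflexivity

Suppose □(□r→r) is valid. Take Rxy and set V(r)={w : Ryw}. Then at y, □r holds; since □(□r→r) at x, □r→r at y, so r at y, i.e. Ryy.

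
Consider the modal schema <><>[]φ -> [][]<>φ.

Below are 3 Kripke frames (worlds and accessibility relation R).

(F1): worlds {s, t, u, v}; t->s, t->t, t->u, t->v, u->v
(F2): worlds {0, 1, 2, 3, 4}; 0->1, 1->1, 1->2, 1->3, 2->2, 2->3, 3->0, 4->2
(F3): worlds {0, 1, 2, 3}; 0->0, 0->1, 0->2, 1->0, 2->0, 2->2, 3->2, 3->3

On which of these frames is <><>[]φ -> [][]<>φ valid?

(F3)

Frame correspondent (Sahlqvist): forall x forall y forall z ((x R^2 y & x R^2 z) -> exists w (yRw & zRw)) — i.e. a generalized confluence (Geach) condition.
(F1): fails — tR²s, tR²s but no w with sRw and sRw.
(F2): fails — 0R²1, 0R²3 but no w with 1Rw and 3Rw.
(F3): satisfies the condition.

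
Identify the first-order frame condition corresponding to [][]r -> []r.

Suppose □□r→□r is valid. Take Rxy and set V(r)={w : xR²w}. Then □□r at x, so □r at x, so r at y, i.e. ∃z(Rxz∧Rzy).
Conversely, any frame satisfying forall x forall y (Rxy -> exists z (Rxz & Rzy)) validates the schema.
So the correspondent is density.

density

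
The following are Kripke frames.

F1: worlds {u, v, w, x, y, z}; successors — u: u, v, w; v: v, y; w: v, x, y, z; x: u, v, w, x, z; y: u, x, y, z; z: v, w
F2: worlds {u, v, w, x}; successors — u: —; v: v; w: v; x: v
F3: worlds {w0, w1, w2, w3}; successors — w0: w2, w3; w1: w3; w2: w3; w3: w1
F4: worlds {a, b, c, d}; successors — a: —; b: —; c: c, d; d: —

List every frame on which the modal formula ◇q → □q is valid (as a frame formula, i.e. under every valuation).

Frame correspondent (Sahlqvist): ∀x ∀y ∀z (Rxy ∧ Rxz → y = z) — i.e. partial functionality.
F1: fails — u sees both u and v.
F2: satisfies the condition.
F3: fails — w0 sees both w2 and w3.
F4: fails — c sees both c and d.

F2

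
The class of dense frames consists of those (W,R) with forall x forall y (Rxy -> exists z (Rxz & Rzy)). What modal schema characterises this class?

The condition is density. The C4 schema □□p → □p defines it.
Suppose □□p→□p is valid. Take Rxy and set V(p)={w : xR²w}. Then □□p at x, so □p at x, so p at y, i.e. ∃z(Rxz∧Rzy).

□□p → □p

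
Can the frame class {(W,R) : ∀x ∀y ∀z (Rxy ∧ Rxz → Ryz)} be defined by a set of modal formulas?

Definable; ◇r → □◇r defines it

The condition is the Euclidean property. A defining modal formula is ◇r → □◇r.
Suppose ◇r→□◇r is valid. Take Rxy, Rxz and set V(r)={y}. Then ◇r at x, so □◇r at x, so ◇r at z, so some w with Rzw has r; w=y, i.e. Rzy. By symmetry of the argument, Ryz.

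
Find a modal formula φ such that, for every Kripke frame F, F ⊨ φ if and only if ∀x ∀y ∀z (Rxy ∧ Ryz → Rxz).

□q → □□q

The condition is transitivity. The 4 schema □q → □□q defines it.
Suppose □q→□□q is valid. Take Rxy, Ryz and set V(q)={w : Rxw}. Then □q at x, so □□q at x, so □q at y, so q at z, i.e. Rxz.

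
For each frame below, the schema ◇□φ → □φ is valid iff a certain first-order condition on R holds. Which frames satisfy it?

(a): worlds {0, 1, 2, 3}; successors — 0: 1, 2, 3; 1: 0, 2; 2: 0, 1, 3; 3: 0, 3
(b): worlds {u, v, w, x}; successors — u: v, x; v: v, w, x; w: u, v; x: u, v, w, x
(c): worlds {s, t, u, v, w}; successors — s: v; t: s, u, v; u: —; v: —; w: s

none

Frame correspondent (Sahlqvist): ∀x ∀y ∀z (Rxy ∧ Rxz → Ryz) — i.e. the Euclidean property.
(a): fails — R02 and R02 but not R22.
(b): fails — Rvw and Rvw but not Rww.
(c): fails — Rsv and Rsv but not Rvv.
Valid on no frame.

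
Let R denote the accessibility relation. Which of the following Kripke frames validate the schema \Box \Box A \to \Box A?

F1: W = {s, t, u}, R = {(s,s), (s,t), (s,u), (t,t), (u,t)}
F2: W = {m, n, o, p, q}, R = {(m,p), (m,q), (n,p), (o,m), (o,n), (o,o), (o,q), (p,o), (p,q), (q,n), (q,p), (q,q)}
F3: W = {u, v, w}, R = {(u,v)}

The schema corresponds to density: \forall x \forall y (Rxy \to \exists z (Rxz \wedge Rzy)).
F1: condition met.
F2: fails — Rnp but no z with Rnz and Rzp.
F3: fails — Ruv but no z with Ruz and Rzv.

F1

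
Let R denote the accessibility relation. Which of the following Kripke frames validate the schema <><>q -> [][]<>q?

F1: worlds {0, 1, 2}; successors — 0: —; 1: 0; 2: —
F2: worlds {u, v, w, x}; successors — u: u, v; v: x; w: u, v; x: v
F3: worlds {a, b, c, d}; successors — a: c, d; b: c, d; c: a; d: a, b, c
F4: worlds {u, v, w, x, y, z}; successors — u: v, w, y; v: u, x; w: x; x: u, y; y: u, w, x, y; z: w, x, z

This is the axiom for a generalized confluence (Geach) condition; its first-order frame correspondent is forall x forall y forall z ((x R^2 y & x R^2 z) -> exists w (y = w & zRw)).
F1: condition met.
F2: fails — uR²u, uR²v but no t with u=t and vRt.
F3: fails — aR²a, aR²a but no w with a=w and aRw.
F4: fails — uR²u, uR²u but no t with u=t and uRt.
Valid on: F1.

F1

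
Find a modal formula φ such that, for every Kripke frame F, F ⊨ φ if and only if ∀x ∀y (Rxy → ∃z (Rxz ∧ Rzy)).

□□p → □p

The condition is density. The C4 schema □□p → □p defines it.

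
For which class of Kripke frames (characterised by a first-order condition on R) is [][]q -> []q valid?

Suppose □□q→□q is valid. Take Rxy and set V(q)={w : xR²w}. Then □□q at x, so □q at x, so q at y, i.e. ∃z(Rxz∧Rzy).
Conversely, on a frame with density the schema holds at every world under every valuation.
Frame condition: forall x forall y (Rxy -> exists z (Rxz & Rzy)).

density: forall x forall y (Rxy -> exists z (Rxz & Rzy))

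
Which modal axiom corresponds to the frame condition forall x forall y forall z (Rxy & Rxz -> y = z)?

The condition is partial functionality. The CD schema ◇s → □s defines it.
Suppose ◇s→□s is valid. Take Rxy, Rxz and set V(s)={y}. Then ◇s at x, so □s at x, so s at z, i.e. z=y.

◇s → □s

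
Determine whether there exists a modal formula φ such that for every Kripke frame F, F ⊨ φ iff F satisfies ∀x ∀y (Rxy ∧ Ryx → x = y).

Any modally definable frame class is closed under surjective bounded morphisms.
The 6-cycle (worlds s,t,u,v,w,x with s→t→u→v→w→x→s) is antisymmetric. Sending even-indexed worlds to a and odd-indexed worlds to b is a surjective bounded morphism onto the two-world frame with a↔b, which is not antisymmetric.
Hence antisymmetry is not modally definable.

No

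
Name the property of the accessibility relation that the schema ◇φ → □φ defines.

Suppose ◇φ→□φ is valid. Take Rxy, Rxz and set V(φ)={y}. Then ◇φ at x, so □φ at x, so φ at z, i.e. z=y.

Partial functionality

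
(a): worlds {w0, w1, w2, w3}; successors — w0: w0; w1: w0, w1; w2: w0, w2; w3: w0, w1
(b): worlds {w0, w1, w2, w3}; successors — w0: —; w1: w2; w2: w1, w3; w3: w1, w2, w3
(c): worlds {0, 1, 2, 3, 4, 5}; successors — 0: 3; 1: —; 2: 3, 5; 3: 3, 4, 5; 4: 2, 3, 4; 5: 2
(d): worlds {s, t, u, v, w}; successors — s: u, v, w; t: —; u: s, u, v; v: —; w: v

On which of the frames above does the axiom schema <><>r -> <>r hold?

(a)

The schema corresponds to transitivity: forall x forall y forall z (Rxy & Ryz -> Rxz).
(a): condition met.
(b): fails — Rw1w2 and Rw2w1 but not Rw1w1.
(c): fails — R34 and R42 but not R32.
(d): fails — Rus and Rsw but not Ruw.
Valid on: (a).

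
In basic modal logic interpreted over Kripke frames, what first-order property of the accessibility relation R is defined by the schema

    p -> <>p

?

reflexivity

Replacing p by ¬p and contraposing gives the equivalent schema □p → p.
Suppose □p→p is valid. At any x set V(p)={w : Rxw}. Then □p holds at x, so p holds at x, i.e. Rxx.
Conversely, on a frame with reflexivity the schema holds at every world under every valuation.
Frame condition: forall x Rxx.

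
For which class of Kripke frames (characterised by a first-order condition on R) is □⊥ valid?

Emptiness of R

□⊥ is valid iff no world has any successor (otherwise □⊥ fails at any world with one).
The converse is a direct semantic check.
So the correspondent is emptiness of R.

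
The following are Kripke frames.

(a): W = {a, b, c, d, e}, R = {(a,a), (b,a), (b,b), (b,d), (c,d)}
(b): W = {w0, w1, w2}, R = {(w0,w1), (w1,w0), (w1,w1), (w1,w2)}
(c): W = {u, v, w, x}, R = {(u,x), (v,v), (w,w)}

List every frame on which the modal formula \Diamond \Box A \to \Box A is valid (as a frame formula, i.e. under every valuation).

This is the axiom for the Euclidean property; its first-order frame correspondent is \forall x \forall y \forall z (Rxy \wedge Rxz \to Ryz).
(a): fails — Rba and Rbb but not Rab.
(b): fails — Rw1w2 and Rw1w2 but not Rw2w2.
(c): fails — Rux and Rux but not Rxx.
Valid on no frame.

none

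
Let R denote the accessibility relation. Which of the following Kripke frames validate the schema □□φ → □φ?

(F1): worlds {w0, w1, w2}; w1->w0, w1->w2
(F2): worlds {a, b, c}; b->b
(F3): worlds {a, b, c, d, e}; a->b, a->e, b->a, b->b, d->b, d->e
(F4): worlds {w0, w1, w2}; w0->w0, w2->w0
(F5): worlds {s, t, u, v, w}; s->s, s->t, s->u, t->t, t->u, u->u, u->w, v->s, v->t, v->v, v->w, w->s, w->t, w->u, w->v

This is the axiom for density; its first-order frame correspondent is ∀x ∀y (Rxy → ∃z (Rxz ∧ Rzy)).
(F1): fails — Rw1w2 but no z with Rw1z and Rzw2.
(F2): condition met.
(F3): fails — Rae but no z with Raz and Rze.
(F4): condition met.
(F5): condition met.
Valid on: (F2), (F4), (F5).

(F2), (F4), (F5)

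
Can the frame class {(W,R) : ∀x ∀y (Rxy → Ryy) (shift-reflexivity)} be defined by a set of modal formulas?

This is a Sahlqvist condition; the T□ axiom □(□r → r) defines it.

Yes — defined by □(□r → r)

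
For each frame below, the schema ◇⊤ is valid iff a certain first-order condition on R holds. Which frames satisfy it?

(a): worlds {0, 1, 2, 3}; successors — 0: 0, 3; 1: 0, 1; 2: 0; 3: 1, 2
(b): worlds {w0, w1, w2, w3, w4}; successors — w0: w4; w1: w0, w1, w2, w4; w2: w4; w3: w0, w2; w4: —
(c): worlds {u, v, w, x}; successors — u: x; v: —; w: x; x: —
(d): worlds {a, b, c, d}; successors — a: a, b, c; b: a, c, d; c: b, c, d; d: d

(a), (d)

This is the axiom for seriality; its first-order frame correspondent is ∀x ∃y Rxy.
(a): satisfies the condition.
(b): fails — world w4 has no successor.
(c): fails — world v has no successor.
(d): satisfies the condition.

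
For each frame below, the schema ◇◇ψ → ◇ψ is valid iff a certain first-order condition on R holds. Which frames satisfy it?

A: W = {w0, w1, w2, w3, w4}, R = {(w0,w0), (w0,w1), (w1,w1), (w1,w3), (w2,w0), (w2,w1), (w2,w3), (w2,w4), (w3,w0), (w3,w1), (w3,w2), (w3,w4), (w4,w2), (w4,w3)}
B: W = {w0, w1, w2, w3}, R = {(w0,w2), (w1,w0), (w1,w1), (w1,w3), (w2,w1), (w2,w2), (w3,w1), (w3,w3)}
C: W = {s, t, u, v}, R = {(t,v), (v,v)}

C

The schema corresponds to transitivity: ∀x ∀y ∀z (Rxy ∧ Ryz → Rxz).
A: fails — Rw2w4 and Rw4w2 but not Rw2w2.
B: fails — Rw1w0 and Rw0w2 but not Rw1w2.
C: ✓.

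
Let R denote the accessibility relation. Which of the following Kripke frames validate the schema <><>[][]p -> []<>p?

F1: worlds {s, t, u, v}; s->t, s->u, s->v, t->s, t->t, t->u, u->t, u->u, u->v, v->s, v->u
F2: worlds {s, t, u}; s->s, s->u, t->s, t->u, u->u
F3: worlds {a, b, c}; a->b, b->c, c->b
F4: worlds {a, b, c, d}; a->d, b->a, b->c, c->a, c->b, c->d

Frame correspondent (Sahlqvist): forall x forall y forall z ((x R^2 y & xRz) -> exists w (y R^2 w & zRw)) — i.e. a generalized confluence (Geach) condition.
F1: condition met.
F2: condition met.
F3: condition met.
F4: fails — bR²a, bRa but no w with aR²w and aRw.
Valid on: F1, F2, F3.

F1, F2, F3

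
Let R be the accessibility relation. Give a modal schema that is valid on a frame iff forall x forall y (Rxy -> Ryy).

A defining formula is □(□ψ → ψ) (the T□ axiom).
Suppose □(□ψ→ψ) is valid. Take Rxy and set V(ψ)={w : Ryw}. Then at y, □ψ holds; since □(□ψ→ψ) at x, □ψ→ψ at y, so ψ at y, i.e. Ryy.

□(□ψ → ψ)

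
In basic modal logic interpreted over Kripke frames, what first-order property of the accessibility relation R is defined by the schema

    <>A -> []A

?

Partial functionality

Suppose ◇A→□A is valid. Take Rxy, Rxz and set V(A)={y}. Then ◇A at x, so □A at x, so A at z, i.e. z=y.
Conversely, any frame satisfying forall x forall y forall z (Rxy & Rxz -> y = z) validates the schema.
So the correspondent is partial functionality.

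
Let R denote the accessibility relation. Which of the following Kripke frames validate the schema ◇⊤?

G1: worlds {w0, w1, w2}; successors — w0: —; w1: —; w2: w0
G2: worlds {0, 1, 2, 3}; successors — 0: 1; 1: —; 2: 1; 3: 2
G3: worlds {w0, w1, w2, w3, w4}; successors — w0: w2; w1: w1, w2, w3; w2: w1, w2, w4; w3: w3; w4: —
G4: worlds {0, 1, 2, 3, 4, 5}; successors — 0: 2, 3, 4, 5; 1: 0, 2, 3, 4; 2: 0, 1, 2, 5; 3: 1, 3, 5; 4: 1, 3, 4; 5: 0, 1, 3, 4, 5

G4

The schema corresponds to seriality: ∀x ∃y Rxy.
G1: fails — world w0 has no successor.
G2: fails — world 1 has no successor.
G3: fails — world w4 has no successor.
G4: ✓.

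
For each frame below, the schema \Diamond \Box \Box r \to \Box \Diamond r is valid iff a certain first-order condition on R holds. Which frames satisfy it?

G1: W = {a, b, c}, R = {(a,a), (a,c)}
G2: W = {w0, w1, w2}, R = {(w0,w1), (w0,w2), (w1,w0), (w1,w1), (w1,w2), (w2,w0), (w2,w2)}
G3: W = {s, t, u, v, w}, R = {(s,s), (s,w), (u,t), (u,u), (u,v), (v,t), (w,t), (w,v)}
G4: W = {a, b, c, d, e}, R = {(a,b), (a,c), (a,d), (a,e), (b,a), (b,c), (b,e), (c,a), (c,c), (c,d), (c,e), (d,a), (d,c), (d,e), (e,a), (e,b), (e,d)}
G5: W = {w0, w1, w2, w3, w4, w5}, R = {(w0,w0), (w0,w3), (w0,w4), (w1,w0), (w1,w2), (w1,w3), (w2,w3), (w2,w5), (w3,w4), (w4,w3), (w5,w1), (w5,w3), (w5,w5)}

G2, G4

Frame correspondent (Sahlqvist): \forall x \forall y \forall z ((xRy \wedge xRz) \to \exists w (y R^2 w \wedge zRw)) — i.e. a generalized confluence (Geach) condition.
G1: fails — aRa, aRc but no w with aR²w and cRw.
G2: holds.
G3: fails — sRw, sRs but no w* with wR²w* and sRw*.
G4: holds.
G5: fails — w0Rw3, w0Rw3 but no w with w3R²w and w3Rw.
Valid on: G2, G4.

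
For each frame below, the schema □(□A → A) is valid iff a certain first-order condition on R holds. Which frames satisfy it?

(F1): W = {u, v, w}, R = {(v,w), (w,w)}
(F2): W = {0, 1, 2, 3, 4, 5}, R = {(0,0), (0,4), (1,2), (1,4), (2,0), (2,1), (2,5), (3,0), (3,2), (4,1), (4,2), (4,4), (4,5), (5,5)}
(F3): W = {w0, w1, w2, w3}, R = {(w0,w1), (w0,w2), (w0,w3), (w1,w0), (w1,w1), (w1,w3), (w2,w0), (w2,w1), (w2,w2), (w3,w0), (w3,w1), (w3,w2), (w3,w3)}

(F1)

This is the axiom for shift-reflexivity; its first-order frame correspondent is ∀x ∀y (Rxy → Ryy).
(F1): holds.
(F2): fails — R32 but not R22.
(F3): fails — Rw1w0 but not Rw0w0.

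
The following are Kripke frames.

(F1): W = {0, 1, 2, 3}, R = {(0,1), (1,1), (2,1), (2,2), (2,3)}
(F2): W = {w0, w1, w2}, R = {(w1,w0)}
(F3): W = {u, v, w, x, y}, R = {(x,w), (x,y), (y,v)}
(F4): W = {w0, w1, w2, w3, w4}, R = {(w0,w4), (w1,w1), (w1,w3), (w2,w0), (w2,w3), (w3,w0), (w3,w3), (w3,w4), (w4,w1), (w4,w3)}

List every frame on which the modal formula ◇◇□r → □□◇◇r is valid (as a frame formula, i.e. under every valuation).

(F2)

This is the axiom for a generalized confluence (Geach) condition; its first-order frame correspondent is ∀x ∀y ∀z ((xR²y ∧ xR²z) → ∃w (yRw ∧ zR²w)).
(F1): fails — 2R²1, 2R²3 but no w with 1Rw and 3R²w.
(F2): condition met.
(F3): fails — xR²v, xR²v but no t with vRt and vR²t.
(F4): fails — w1R²w0, w1R²w0 but no w with w0Rw and w0R²w.
Valid on: (F2).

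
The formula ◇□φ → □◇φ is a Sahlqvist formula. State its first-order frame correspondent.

Suppose ◇□φ→□◇φ is valid. Take Rxy, Rxz and set V(φ)={w : Ryw}. Then □φ at y so ◇□φ at x, so □◇φ at x, so ◇φ at z, giving w with Rzw and Ryw.
Conversely, any frame satisfying ∀x ∀y ∀z (Rxy ∧ Rxz → ∃w (Ryw ∧ Rzw)) validates the schema.
Frame condition: ∀x ∀y ∀z (Rxy ∧ Rxz → ∃w (Ryw ∧ Rzw)).

convergence: ∀x ∀y ∀z (Rxy ∧ Rxz → ∃w (Ryw ∧ Rzw))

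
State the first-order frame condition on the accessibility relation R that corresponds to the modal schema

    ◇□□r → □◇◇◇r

∀x ∀y ∀z ((xRy ∧ xRz) → ∃w (yR²w ∧ zR³w))

This is a Sahlqvist (Geach-type) schema ◇^1□^2r → □^1◇^3r.
Minimal-valuation argument: fix x; take any y with xR^1y and any z with xR^1z. Set V(r) to the set of worlds R-reachable from y in exactly 2 steps. Then □^2r holds at y, so the antecedent holds at x; validity forces ◇^3r at z, giving a w with zR^3w and yR^2w.
First-order correspondent: ∀x ∀y ∀z ((xRy ∧ xRz) → ∃w (yR²w ∧ zR³w)).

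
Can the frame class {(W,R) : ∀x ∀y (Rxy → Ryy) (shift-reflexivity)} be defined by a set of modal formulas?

This is a Sahlqvist condition; the T□ axiom □(□q → q) defines it.
Suppose □(□q→q) is valid. Take Rxy and set V(q)={w : Ryw}. Then at y, □q holds; since □(□q→q) at x, □q→q at y, so q at y, i.e. Ryy.

Yes — defined by □(□q → q)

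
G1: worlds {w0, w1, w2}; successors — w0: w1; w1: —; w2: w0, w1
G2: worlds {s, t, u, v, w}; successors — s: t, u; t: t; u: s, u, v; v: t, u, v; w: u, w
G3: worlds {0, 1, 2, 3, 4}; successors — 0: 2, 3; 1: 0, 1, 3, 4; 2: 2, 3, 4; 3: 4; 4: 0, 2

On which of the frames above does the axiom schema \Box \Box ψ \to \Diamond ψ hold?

The schema corresponds to a generalized confluence (Geach) condition: \forall x \exists w (x R^2 w \wedge xRw).
G1: fails — at w0 but no w with w0R²w and w0Rw.
G2: condition met.
G3: fails — at 3 but no w with 3R²w and 3Rw.
Valid on: G2.

G2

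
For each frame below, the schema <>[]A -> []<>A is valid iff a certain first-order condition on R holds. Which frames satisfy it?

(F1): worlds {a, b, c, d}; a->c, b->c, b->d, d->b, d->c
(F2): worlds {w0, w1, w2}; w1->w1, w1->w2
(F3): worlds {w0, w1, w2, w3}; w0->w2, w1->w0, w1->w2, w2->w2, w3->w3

Frame correspondent (Sahlqvist): forall x forall y forall z (Rxy & Rxz -> exists w (Ryw & Rzw)) — i.e. convergence.
(F1): fails — Rac and Rac but c and c have no common successor.
(F2): fails — Rw1w2 and Rw1w2 but w2 and w2 have no common successor.
(F3): condition met.

(F3)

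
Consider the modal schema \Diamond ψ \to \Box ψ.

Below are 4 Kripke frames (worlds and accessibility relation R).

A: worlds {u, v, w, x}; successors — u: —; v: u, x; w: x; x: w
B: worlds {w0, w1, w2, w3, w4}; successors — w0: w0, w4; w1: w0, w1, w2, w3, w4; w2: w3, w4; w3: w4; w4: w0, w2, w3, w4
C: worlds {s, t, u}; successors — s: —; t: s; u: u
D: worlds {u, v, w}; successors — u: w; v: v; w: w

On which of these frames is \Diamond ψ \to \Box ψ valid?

Frame correspondent (Sahlqvist): \forall x \forall y \forall z (Rxy \wedge Rxz \to y = z) — i.e. partial functionality.
A: fails — v sees both u and x.
B: fails — w0 sees both w0 and w4.
C: condition met.
D: condition met.
Valid on: C, D.

C, D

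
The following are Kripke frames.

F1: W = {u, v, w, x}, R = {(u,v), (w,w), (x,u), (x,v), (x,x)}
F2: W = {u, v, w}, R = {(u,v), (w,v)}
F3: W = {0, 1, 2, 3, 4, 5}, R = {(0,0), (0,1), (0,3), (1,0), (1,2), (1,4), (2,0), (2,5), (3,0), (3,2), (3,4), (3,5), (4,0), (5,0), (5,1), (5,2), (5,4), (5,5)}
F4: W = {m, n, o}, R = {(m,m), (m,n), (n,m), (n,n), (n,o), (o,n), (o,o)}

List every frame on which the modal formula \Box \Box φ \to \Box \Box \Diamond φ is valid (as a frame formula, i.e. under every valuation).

F2, F3, F4

Frame correspondent (Sahlqvist): \forall x \forall z (x R^2 z \to \exists w (x R^2 w \wedge zRw)) — i.e. a generalized confluence (Geach) condition.
F1: fails — xR²v but no t with xR²t and vRt.
F2: ✓.
F3: ✓.
F4: ✓.
Valid on: F2, F3, F4.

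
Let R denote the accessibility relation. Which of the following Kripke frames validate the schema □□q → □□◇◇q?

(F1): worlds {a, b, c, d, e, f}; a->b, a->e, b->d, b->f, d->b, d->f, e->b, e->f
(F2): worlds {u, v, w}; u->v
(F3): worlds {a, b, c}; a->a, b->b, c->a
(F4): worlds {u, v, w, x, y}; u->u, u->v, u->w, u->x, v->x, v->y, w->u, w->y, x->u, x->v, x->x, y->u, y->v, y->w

(F2), (F3), (F4)

This is the axiom for a generalized confluence (Geach) condition; its first-order frame correspondent is ∀x ∀z (xR²z → ∃w (xR²w ∧ zR²w)).
(F1): fails — aR²f but no w with aR²w and fR²w.
(F2): satisfies the condition.
(F3): satisfies the condition.
(F4): satisfies the condition.
Valid on: (F2), (F3), (F4).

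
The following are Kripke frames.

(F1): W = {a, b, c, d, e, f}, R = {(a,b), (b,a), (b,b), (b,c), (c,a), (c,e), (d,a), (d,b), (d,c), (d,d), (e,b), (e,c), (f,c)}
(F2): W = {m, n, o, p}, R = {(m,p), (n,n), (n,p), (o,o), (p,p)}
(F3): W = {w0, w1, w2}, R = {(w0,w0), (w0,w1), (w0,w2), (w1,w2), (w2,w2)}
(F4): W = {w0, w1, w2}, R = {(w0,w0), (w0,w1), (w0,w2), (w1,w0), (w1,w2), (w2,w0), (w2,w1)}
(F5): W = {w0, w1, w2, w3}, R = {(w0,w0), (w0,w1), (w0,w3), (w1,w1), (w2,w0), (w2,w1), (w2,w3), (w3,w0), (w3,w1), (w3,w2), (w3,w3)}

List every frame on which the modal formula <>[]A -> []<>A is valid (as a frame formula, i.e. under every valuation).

(F2), (F3), (F4), (F5)

Frame correspondent (Sahlqvist): forall x forall y forall z (Rxy & Rxz -> exists w (Ryw & Rzw)) — i.e. convergence.
(F1): fails — Rbc and Rba but c and a have no common successor.
(F2): holds.
(F3): holds.
(F4): holds.
(F5): holds.
Valid on: (F2), (F3), (F4), (F5).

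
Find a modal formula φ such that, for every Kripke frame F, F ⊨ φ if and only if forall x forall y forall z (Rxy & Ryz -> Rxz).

This is transitivity; the standard corresponding axiom is 4: □q → □□q.
Suppose □q→□□q is valid. Take Rxy, Ryz and set V(q)={w : Rxw}. Then □q at x, so □□q at x, so □q at y, so q at z, i.e. Rxz.

□q → □□q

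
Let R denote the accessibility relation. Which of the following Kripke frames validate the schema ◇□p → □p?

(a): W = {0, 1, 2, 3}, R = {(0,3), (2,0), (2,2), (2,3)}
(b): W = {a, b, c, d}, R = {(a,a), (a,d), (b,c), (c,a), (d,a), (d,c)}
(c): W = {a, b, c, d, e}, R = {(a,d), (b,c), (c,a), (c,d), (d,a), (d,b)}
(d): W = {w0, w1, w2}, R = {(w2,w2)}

The schema corresponds to the Euclidean property: ∀x ∀y ∀z (Rxy ∧ Rxz → Ryz).
(a): fails — R03 and R03 but not R33.
(b): fails — Rad and Rad but not Rdd.
(c): fails — Rad and Rad but not Rdd.
(d): condition met.
Valid on: (d).

(d)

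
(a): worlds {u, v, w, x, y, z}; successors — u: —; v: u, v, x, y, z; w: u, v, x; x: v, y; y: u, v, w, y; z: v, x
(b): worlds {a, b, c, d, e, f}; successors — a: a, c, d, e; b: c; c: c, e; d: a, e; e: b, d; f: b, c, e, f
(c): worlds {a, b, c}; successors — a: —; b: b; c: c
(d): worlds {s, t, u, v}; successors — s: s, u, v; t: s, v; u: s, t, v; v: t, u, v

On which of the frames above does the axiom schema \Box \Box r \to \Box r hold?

(a), (c), (d)

Frame correspondent (Sahlqvist): \forall x \forall y (Rxy \to \exists z (Rxz \wedge Rzy)) — i.e. density.
(a): condition met.
(b): fails — Reb but no z with Rez and Rzb.
(c): condition met.
(d): condition met.
Valid on: (a), (c), (d).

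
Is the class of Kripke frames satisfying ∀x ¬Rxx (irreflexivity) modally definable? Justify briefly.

No — not modally definable

Modal frame validity is preserved under surjective bounded morphisms.
The 2-cycle (worlds a,b with a→b→a) is irreflexive, and the map sending every world to a single reflexive point • is a surjective bounded morphism (forth: every edge maps to (•,•); back: every world has a successor). So any modal formula valid on the 2-cycle is also valid on the reflexive point, which is not irreflexive.
Hence irreflexivity is not modally definable.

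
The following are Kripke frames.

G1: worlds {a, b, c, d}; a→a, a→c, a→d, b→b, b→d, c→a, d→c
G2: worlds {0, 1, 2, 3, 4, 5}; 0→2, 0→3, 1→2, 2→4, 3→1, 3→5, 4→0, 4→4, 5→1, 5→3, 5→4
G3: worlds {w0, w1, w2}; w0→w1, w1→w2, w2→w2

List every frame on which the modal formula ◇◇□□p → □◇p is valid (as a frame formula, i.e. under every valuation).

The schema corresponds to a generalized confluence (Geach) condition: ∀x ∀y ∀z ((xR²y ∧ xRz) → ∃w (yR²w ∧ zRw)).
G1: fails — aR²d, aRd but no w with dR²w and dRw.
G2: fails — 0R²1, 0R3 but no w with 1R²w and 3Rw.
G3: ✓.
Valid on: G3.

G3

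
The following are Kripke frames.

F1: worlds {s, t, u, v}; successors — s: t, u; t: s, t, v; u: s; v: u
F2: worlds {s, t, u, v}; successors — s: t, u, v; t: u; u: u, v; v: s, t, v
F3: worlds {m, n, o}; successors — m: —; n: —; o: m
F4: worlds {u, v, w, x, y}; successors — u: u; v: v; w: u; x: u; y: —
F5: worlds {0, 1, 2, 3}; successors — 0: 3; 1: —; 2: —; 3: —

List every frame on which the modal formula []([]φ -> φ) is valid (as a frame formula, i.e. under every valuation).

The schema corresponds to shift-reflexivity: forall x forall y (Rxy -> Ryy).
F1: fails — Rtv but not Rvv.
F2: fails — Rvt but not Rtt.
F3: fails — Rom but not Rmm.
F4: ✓.
F5: fails — R03 but not R33.

F4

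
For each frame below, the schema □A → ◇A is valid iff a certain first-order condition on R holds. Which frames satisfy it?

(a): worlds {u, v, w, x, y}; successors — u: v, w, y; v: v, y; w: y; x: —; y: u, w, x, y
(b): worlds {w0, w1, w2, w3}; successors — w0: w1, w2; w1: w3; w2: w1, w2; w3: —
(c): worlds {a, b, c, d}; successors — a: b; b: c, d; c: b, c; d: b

(c)

This is the axiom for seriality; its first-order frame correspondent is ∀x ∃y Rxy.
(a): fails — world x has no successor.
(b): fails — world w3 has no successor.
(c): ✓.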